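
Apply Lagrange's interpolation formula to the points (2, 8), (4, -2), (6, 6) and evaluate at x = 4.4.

Lagrange interpolation formula:
P(x) = Σ yᵢ × Lᵢ(x)
where Lᵢ(x) = Π_{j≠i} (x - xⱼ)/(xᵢ - xⱼ)

L_0(4.4) = (4.4 - 4)/(2 - 4) × (4.4 - 6)/(2 - 6) = -0.080000
L_1(4.4) = (4.4 - 2)/(4 - 2) × (4.4 - 6)/(4 - 6) = 0.960000
L_2(4.4) = (4.4 - 2)/(6 - 2) × (4.4 - 4)/(6 - 4) = 0.120000

P(4.4) = 8×L_0(4.4) + (-2)×L_1(4.4) + 6×L_2(4.4)
P(4.4) = -1.840000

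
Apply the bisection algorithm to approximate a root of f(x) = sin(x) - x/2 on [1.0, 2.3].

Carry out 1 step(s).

f(x) = sin(x) - x/2
Initial interval: [1.0, 2.3]

Iteration 1:
  c_1 = (1.000000 + 2.300000)/2 = 1.650000
  f(c_1) = f(1.650000) = 0.171865
  f(a) × f(c) ≥ 0, new interval: [1.650000, 2.300000]

After 1 iteration(s), the approximation is c_1 = 1.650000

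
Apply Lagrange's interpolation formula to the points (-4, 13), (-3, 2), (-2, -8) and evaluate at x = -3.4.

Lagrange interpolation formula:
P(x) = Σ yᵢ × Lᵢ(x)
where Lᵢ(x) = Π_{j≠i} (x - xⱼ)/(xᵢ - xⱼ)

L_0(-3.4) = (-3.4 - (-3))/(-4 - (-3)) × (-3.4 - (-2))/(-4 - (-2)) = 0.280000
L_1(-3.4) = (-3.4 - (-4))/(-3 - (-4)) × (-3.4 - (-2))/(-3 - (-2)) = 0.840000
L_2(-3.4) = (-3.4 - (-4))/(-2 - (-4)) × (-3.4 - (-3))/(-2 - (-3)) = -0.120000

P(-3.4) = 13×L_0(-3.4) + 2×L_1(-3.4) + (-8)×L_2(-3.4)
P(-3.4) = 6.280000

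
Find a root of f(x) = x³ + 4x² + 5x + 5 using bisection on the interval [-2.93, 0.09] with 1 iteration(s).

f(x) = x³ + 4x² + 5x + 5
Initial interval: [-2.93, 0.09]

Iteration 1:
  c_1 = (-2.930000 + 0.090000)/2 = -1.420000
  f(c_1) = f(-1.420000) = 3.102312
  f(a) × f(c) < 0, new interval: [-2.930000, -1.420000]

After 1 iteration(s), the approximation is c_1 = -1.420000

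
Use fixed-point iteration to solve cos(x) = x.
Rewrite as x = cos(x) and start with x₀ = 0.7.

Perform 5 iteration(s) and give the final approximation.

Equation: cos(x) = x
Fixed-point form: x = cos(x)
x₀ = 0.7

x_1 = g(0.700000) = 0.764842
x_2 = g(0.764842) = 0.721492
x_3 = g(0.721492) = 0.750821
x_4 = g(0.750821) = 0.731129
x_5 = g(0.731129) = 0.744421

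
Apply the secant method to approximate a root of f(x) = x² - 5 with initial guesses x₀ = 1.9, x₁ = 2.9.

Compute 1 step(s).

f(x) = x² - 5
x₀ = 1.9, x₁ = 2.9

Secant formula: x_{n+1} = x_n - f(x_n)(x_n - x_{n-1})/(f(x_n) - f(x_{n-1}))

Iteration 1:
  f(1.900000) = -1.390000
  f(2.900000) = 3.410000
  x_2 = 2.900000 - 3.410000×(2.900000 - 1.900000)/(3.410000 - (-1.390000))
       = 2.189583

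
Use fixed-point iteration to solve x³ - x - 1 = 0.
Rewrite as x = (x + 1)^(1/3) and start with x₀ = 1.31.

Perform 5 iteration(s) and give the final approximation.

Equation: x³ - x - 1 = 0
Fixed-point form: x = (x + 1)^(1/3)
x₀ = 1.31

x_1 = g(1.310000) = 1.321916
x_2 = g(1.321916) = 1.324186
x_3 = g(1.324186) = 1.324617
x_4 = g(1.324617) = 1.324699
x_5 = g(1.324699) = 1.324714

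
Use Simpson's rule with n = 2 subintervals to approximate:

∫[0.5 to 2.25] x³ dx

f(x) = x³
a = 0.5, b = 2.25, n = 2
h = (b - a)/n = 0.875000

Simpson's rule: (h/3)[f(x₀) + 4f(x₁) + 2f(x₂) + ... + f(xₙ)]

x_0 = 0.5000, f(x_0) = 0.125000, coefficient = 1
x_1 = 1.3750, f(x_1) = 2.599609, coefficient = 4
x_2 = 2.2500, f(x_2) = 11.390625, coefficient = 1

I ≈ (0.875000/3) × 21.914062 = 6.391602
Exact value: 6.391602
Error: 0.000000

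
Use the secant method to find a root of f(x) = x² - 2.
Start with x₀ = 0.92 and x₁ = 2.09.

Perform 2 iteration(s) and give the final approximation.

f(x) = x² - 2
x₀ = 0.92, x₁ = 2.09

Secant formula: x_{n+1} = x_n - f(x_n)(x_n - x_{n-1})/(f(x_n) - f(x_{n-1}))

Iteration 1:
  f(0.920000) = -1.153600
  f(2.090000) = 2.368100
  x_2 = 2.090000 - 2.368100×(2.090000 - 0.920000)/(2.368100 - (-1.153600))
       = 1.303256
Iteration 2:
  f(2.090000) = 2.368100
  f(1.303256) = -0.301524
  x_3 = 1.303256 - (-0.301524)×(1.303256 - 2.090000)/(-0.301524 - 2.368100)
       = 1.392116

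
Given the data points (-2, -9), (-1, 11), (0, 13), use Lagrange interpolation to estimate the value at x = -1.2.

Lagrange interpolation formula:
P(x) = Σ yᵢ × Lᵢ(x)
where Lᵢ(x) = Π_{j≠i} (x - xⱼ)/(xᵢ - xⱼ)

L_0(-1.2) = (-1.2 - (-1))/(-2 - (-1)) × (-1.2 - 0)/(-2 - 0) = 0.120000
L_1(-1.2) = (-1.2 - (-2))/(-1 - (-2)) × (-1.2 - 0)/(-1 - 0) = 0.960000
L_2(-1.2) = (-1.2 - (-2))/(0 - (-2)) × (-1.2 - (-1))/(0 - (-1)) = -0.080000

P(-1.2) = (-9)×L_0(-1.2) + 11×L_1(-1.2) + 13×L_2(-1.2)
P(-1.2) = 8.440000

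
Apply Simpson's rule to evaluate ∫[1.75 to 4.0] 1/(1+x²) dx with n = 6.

f(x) = 1/(1+x²)
a = 1.75, b = 4.0, n = 6
h = (b - a)/n = 0.375000

Simpson's rule: (h/3)[f(x₀) + 4f(x₁) + 2f(x₂) + ... + f(xₙ)]

x_0 = 1.7500, f(x_0) = 0.246154, coefficient = 1
x_1 = 2.1250, f(x_1) = 0.181303, coefficient = 4
x_2 = 2.5000, f(x_2) = 0.137931, coefficient = 2
x_3 = 2.8750, f(x_3) = 0.107926, coefficient = 4
x_4 = 3.2500, f(x_4) = 0.086486, coefficient = 2
x_5 = 3.6250, f(x_5) = 0.070718, coefficient = 4
x_6 = 4.0000, f(x_6) = 0.058824, coefficient = 1

I ≈ (0.375000/3) × 2.193601 = 0.274200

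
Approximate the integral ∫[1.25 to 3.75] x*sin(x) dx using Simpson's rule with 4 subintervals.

f(x) = x*sin(x)
a = 1.25, b = 3.75, n = 4
h = (b - a)/n = 0.625000

Simpson's rule: (h/3)[f(x₀) + 4f(x₁) + 2f(x₂) + ... + f(xₙ)]

x_0 = 1.2500, f(x_0) = 1.186231, coefficient = 1
x_1 = 1.8750, f(x_1) = 1.788911, coefficient = 4
x_2 = 2.5000, f(x_2) = 1.496180, coefficient = 2
x_3 = 3.1250, f(x_3) = 0.051850, coefficient = 4
x_4 = 3.7500, f(x_4) = -2.143355, coefficient = 1

I ≈ (0.625000/3) × 9.398279 = 1.957975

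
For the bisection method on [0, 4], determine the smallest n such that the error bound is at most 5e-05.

We need (b-a)/2^n ≤ 5e-05
(4 - 0)/2^n ≤ 5e-05
4/2^n ≤ 5e-05
2^n ≥ 80000
n ≥ log₂(80000) = 16.29
n ≥ 17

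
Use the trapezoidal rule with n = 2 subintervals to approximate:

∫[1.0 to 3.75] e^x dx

f(x) = e^x
a = 1.0, b = 3.75, n = 2
h = (b - a)/n = 1.375000

Trapezoidal rule: (h/2)[f(x₀) + 2f(x₁) + 2f(x₂) + ... + f(xₙ)]

x_0 = 1.0000, f(x_0) = 2.718282, coefficient = 1
x_1 = 2.3750, f(x_1) = 10.751013, coefficient = 2
x_2 = 3.7500, f(x_2) = 42.521082, coefficient = 1

I ≈ (1.375000/2) × 66.741390 = 45.884706
Exact value: 39.802800
Error: 6.081906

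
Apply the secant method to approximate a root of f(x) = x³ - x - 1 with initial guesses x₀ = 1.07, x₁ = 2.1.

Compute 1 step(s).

f(x) = x³ - x - 1
x₀ = 1.07, x₁ = 2.1

Secant formula: x_{n+1} = x_n - f(x_n)(x_n - x_{n-1})/(f(x_n) - f(x_{n-1}))

Iteration 1:
  f(1.070000) = -0.844957
  f(2.100000) = 6.161000
  x_2 = 2.100000 - 6.161000×(2.100000 - 1.070000)/(6.161000 - (-0.844957))
       = 1.194224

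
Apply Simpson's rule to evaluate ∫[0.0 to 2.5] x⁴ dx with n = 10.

f(x) = x⁴
a = 0.0, b = 2.5, n = 10
h = (b - a)/n = 0.250000

Simpson's rule: (h/3)[f(x₀) + 4f(x₁) + 2f(x₂) + ... + f(xₙ)]

x_0 = 0.0000, f(x_0) = 0.000000, coefficient = 1
x_1 = 0.2500, f(x_1) = 0.003906, coefficient = 4
x_2 = 0.5000, f(x_2) = 0.062500, coefficient = 2
x_3 = 0.7500, f(x_3) = 0.316406, coefficient = 4
x_4 = 1.0000, f(x_4) = 1.000000, coefficient = 2
x_5 = 1.2500, f(x_5) = 2.441406, coefficient = 4
x_6 = 1.5000, f(x_6) = 5.062500, coefficient = 2
x_7 = 1.7500, f(x_7) = 9.378906, coefficient = 4
x_8 = 2.0000, f(x_8) = 16.000000, coefficient = 2
x_9 = 2.2500, f(x_9) = 25.628906, coefficient = 4
x_10 = 2.5000, f(x_10) = 39.062500, coefficient = 1

I ≈ (0.250000/3) × 234.390625 = 19.532552
Exact value: 19.531250
Error: 0.001302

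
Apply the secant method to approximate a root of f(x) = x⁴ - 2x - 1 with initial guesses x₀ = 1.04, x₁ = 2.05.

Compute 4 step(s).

f(x) = x⁴ - 2x - 1
x₀ = 1.04, x₁ = 2.05

Secant formula: x_{n+1} = x_n - f(x_n)(x_n - x_{n-1})/(f(x_n) - f(x_{n-1}))

Iteration 1:
  f(1.040000) = -1.910141
  f(2.050000) = 12.561006
  x_2 = 2.050000 - 12.561006×(2.050000 - 1.040000)/(12.561006 - (-1.910141))
       = 1.173317
Iteration 2:
  f(2.050000) = 12.561006
  f(1.173317) = -1.451408
  x_3 = 1.173317 - (-1.451408)×(1.173317 - 2.050000)/(-1.451408 - 12.561006)
       = 1.264124
Iteration 3:
  f(1.173317) = -1.451408
  f(1.264124) = -0.974617
  x_4 = 1.264124 - (-0.974617)×(1.264124 - 1.173317)/(-0.974617 - (-1.451408))
       = 1.449743
Iteration 4:
  f(1.264124) = -0.974617
  f(1.449743) = 0.517891
  x_5 = 1.449743 - 0.517891×(1.449743 - 1.264124)/(0.517891 - (-0.974617))
       = 1.385334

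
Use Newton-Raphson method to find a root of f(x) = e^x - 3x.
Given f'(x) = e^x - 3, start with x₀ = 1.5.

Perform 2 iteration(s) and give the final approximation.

f(x) = e^x - 3x
f'(x) = e^x - 3
x₀ = 1.5

Newton-Raphson formula: x_{n+1} = x_n - f(x_n)/f'(x_n)

Iteration 1:
  f(1.500000) = -0.018311
  f'(1.500000) = 1.481689
  x_1 = 1.500000 - (-0.018311)/1.481689 = 1.512358
Iteration 2:
  f(1.512358) = 0.000344
  f'(1.512358) = 1.537418
  x_2 = 1.512358 - 0.000344/1.537418 = 1.512135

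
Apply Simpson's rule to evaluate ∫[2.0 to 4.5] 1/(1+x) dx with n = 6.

f(x) = 1/(1+x)
a = 2.0, b = 4.5, n = 6
h = (b - a)/n = 0.416667

Simpson's rule: (h/3)[f(x₀) + 4f(x₁) + 2f(x₂) + ... + f(xₙ)]

x_0 = 2.0000, f(x_0) = 0.333333, coefficient = 1
x_1 = 2.4167, f(x_1) = 0.292683, coefficient = 4
x_2 = 2.8333, f(x_2) = 0.260870, coefficient = 2
x_3 = 3.2500, f(x_3) = 0.235294, coefficient = 4
x_4 = 3.6667, f(x_4) = 0.214286, coefficient = 2
x_5 = 4.0833, f(x_5) = 0.196721, coefficient = 4
x_6 = 4.5000, f(x_6) = 0.181818, coefficient = 1

I ≈ (0.416667/3) × 4.364255 = 0.606147
Exact value: 0.606136
Error: 0.000011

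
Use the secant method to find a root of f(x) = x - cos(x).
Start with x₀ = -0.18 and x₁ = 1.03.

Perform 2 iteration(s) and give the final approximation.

f(x) = x - cos(x)
x₀ = -0.18, x₁ = 1.03

Secant formula: x_{n+1} = x_n - f(x_n)(x_n - x_{n-1})/(f(x_n) - f(x_{n-1}))

Iteration 1:
  f(-0.180000) = -1.163844
  f(1.030000) = 0.515181
  x_2 = 1.030000 - 0.515181×(1.030000 - (-0.180000))/(0.515181 - (-1.163844))
       = 0.658731
Iteration 2:
  f(1.030000) = 0.515181
  f(0.658731) = -0.132038
  x_3 = 0.658731 - (-0.132038)×(0.658731 - 1.030000)/(-0.132038 - 0.515181)
       = 0.734473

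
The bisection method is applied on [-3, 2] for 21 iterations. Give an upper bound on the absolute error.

Bisection error bound: |error| ≤ (b-a)/2^n
|error| ≤ (2 - (-3))/2^21 = 5/2^21
|error| ≤ 0.0000023842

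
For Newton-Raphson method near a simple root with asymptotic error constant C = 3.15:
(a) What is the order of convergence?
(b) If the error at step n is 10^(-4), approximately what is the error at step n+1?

(a) Newton-Raphson has quadratic (order 2) convergence near simple roots.
    This means |e_{n+1}| ≈ C|e_n|².

(b) With |e_n| = 10^(-4) and C = 3.15:
    |e_{n+1}| ≈ 3.15 × (10^(-4))² = 3.15 × 10^(-8)

(a) 2 (quadratic); (b) |e_{n+1}| ≈ 3.150e-08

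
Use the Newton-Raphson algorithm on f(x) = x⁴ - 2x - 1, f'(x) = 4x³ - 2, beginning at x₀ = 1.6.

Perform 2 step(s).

f(x) = x⁴ - 2x - 1
f'(x) = 4x³ - 2
x₀ = 1.6

Newton-Raphson formula: x_{n+1} = x_n - f(x_n)/f'(x_n)

Iteration 1:
  f(1.600000) = 2.353600
  f'(1.600000) = 14.384000
  x_1 = 1.600000 - 2.353600/14.384000 = 1.436374
Iteration 2:
  f(1.436374) = 0.383921
  f'(1.436374) = 9.853930
  x_2 = 1.436374 - 0.383921/9.853930 = 1.397413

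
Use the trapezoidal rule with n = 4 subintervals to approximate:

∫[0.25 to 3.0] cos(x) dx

f(x) = cos(x)
a = 0.25, b = 3.0, n = 4
h = (b - a)/n = 0.687500

Trapezoidal rule: (h/2)[f(x₀) + 2f(x₁) + 2f(x₂) + ... + f(xₙ)]

x_0 = 0.2500, f(x_0) = 0.968912, coefficient = 1
x_1 = 0.9375, f(x_1) = 0.591805, coefficient = 2
x_2 = 1.6250, f(x_2) = -0.054177, coefficient = 2
x_3 = 2.3125, f(x_3) = -0.675545, coefficient = 2
x_4 = 3.0000, f(x_4) = -0.989992, coefficient = 1

I ≈ (0.687500/2) × -0.296914 = -0.102064
Exact value: -0.106284
Error: 0.004220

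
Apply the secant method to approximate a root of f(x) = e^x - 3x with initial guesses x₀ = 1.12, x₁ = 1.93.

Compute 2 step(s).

f(x) = e^x - 3x
x₀ = 1.12, x₁ = 1.93

Secant formula: x_{n+1} = x_n - f(x_n)(x_n - x_{n-1})/(f(x_n) - f(x_{n-1}))

Iteration 1:
  f(1.120000) = -0.295146
  f(1.930000) = 1.099510
  x_2 = 1.930000 - 1.099510×(1.930000 - 1.120000)/(1.099510 - (-0.295146))
       = 1.291417
Iteration 2:
  f(1.930000) = 1.099510
  f(1.291417) = -0.236313
  x_3 = 1.291417 - (-0.236313)×(1.291417 - 1.930000)/(-0.236313 - 1.099510)
       = 1.404385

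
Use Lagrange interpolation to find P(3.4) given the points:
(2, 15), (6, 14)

Lagrange interpolation formula:
P(x) = Σ yᵢ × Lᵢ(x)
where Lᵢ(x) = Π_{j≠i} (x - xⱼ)/(xᵢ - xⱼ)

L_0(3.4) = (3.4 - 6)/(2 - 6) = 0.650000
L_1(3.4) = (3.4 - 2)/(6 - 2) = 0.350000

P(3.4) = 15×L_0(3.4) + 14×L_1(3.4)
P(3.4) = 14.650000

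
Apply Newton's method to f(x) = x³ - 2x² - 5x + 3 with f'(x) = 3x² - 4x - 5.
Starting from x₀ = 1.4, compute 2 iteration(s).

f(x) = x³ - 2x² - 5x + 3
f'(x) = 3x² - 4x - 5
x₀ = 1.4

Newton-Raphson formula: x_{n+1} = x_n - f(x_n)/f'(x_n)

Iteration 1:
  f(1.400000) = -5.176000
  f'(1.400000) = -4.720000
  x_1 = 1.400000 - (-5.176000)/(-4.720000) = 0.303390
Iteration 2:
  f(0.303390) = 1.326886
  f'(0.303390) = -5.937423
  x_2 = 0.303390 - 1.326886/(-5.937423) = 0.526868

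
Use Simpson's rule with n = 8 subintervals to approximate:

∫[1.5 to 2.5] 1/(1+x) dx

f(x) = 1/(1+x)
a = 1.5, b = 2.5, n = 8
h = (b - a)/n = 0.125000

Simpson's rule: (h/3)[f(x₀) + 4f(x₁) + 2f(x₂) + ... + f(xₙ)]

x_0 = 1.5000, f(x_0) = 0.400000, coefficient = 1
x_1 = 1.6250, f(x_1) = 0.380952, coefficient = 4
x_2 = 1.7500, f(x_2) = 0.363636, coefficient = 2
x_3 = 1.8750, f(x_3) = 0.347826, coefficient = 4
x_4 = 2.0000, f(x_4) = 0.333333, coefficient = 2
x_5 = 2.1250, f(x_5) = 0.320000, coefficient = 4
x_6 = 2.2500, f(x_6) = 0.307692, coefficient = 2
x_7 = 2.3750, f(x_7) = 0.296296, coefficient = 4
x_8 = 2.5000, f(x_8) = 0.285714, coefficient = 1

I ≈ (0.125000/3) × 8.075337 = 0.336472
Exact value: 0.336472
Error: 0.000000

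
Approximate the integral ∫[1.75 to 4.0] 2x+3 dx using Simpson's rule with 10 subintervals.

f(x) = 2x+3
a = 1.75, b = 4.0, n = 10
h = (b - a)/n = 0.225000

Simpson's rule: (h/3)[f(x₀) + 4f(x₁) + 2f(x₂) + ... + f(xₙ)]

x_0 = 1.7500, f(x_0) = 6.500000, coefficient = 1
x_1 = 1.9750, f(x_1) = 6.950000, coefficient = 4
x_2 = 2.2000, f(x_2) = 7.400000, coefficient = 2
x_3 = 2.4250, f(x_3) = 7.850000, coefficient = 4
x_4 = 2.6500, f(x_4) = 8.300000, coefficient = 2
x_5 = 2.8750, f(x_5) = 8.750000, coefficient = 4
x_6 = 3.1000, f(x_6) = 9.200000, coefficient = 2
x_7 = 3.3250, f(x_7) = 9.650000, coefficient = 4
x_8 = 3.5500, f(x_8) = 10.100000, coefficient = 2
x_9 = 3.7750, f(x_9) = 10.550000, coefficient = 4
x_10 = 4.0000, f(x_10) = 11.000000, coefficient = 1

I ≈ (0.225000/3) × 262.500000 = 19.687500
Exact value: 19.687500
Error: 0.000000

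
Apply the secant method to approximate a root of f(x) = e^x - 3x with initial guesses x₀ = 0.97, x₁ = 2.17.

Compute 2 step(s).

f(x) = e^x - 3x
x₀ = 0.97, x₁ = 2.17

Secant formula: x_{n+1} = x_n - f(x_n)(x_n - x_{n-1})/(f(x_n) - f(x_{n-1}))

Iteration 1:
  f(0.970000) = -0.272056
  f(2.170000) = 2.248284
  x_2 = 2.170000 - 2.248284×(2.170000 - 0.970000)/(2.248284 - (-0.272056))
       = 1.099533
Iteration 2:
  f(2.170000) = 2.248284
  f(1.099533) = -0.295836
  x_3 = 1.099533 - (-0.295836)×(1.099533 - 2.170000)/(-0.295836 - 2.248284)
       = 1.224009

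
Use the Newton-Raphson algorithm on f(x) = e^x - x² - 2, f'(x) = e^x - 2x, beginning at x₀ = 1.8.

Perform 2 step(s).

f(x) = e^x - x² - 2
f'(x) = e^x - 2x
x₀ = 1.8

Newton-Raphson formula: x_{n+1} = x_n - f(x_n)/f'(x_n)

Iteration 1:
  f(1.800000) = 0.809647
  f'(1.800000) = 2.449647
  x_1 = 1.800000 - 0.809647/2.449647 = 1.469484
Iteration 2:
  f(1.469484) = 0.187608
  f'(1.469484) = 1.408024
  x_2 = 1.469484 - 0.187608/1.408024 = 1.336242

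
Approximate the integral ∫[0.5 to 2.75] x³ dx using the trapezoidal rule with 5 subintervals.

f(x) = x³
a = 0.5, b = 2.75, n = 5
h = (b - a)/n = 0.450000

Trapezoidal rule: (h/2)[f(x₀) + 2f(x₁) + 2f(x₂) + ... + f(xₙ)]

x_0 = 0.5000, f(x_0) = 0.125000, coefficient = 1
x_1 = 0.9500, f(x_1) = 0.857375, coefficient = 2
x_2 = 1.4000, f(x_2) = 2.744000, coefficient = 2
x_3 = 1.8500, f(x_3) = 6.331625, coefficient = 2
x_4 = 2.3000, f(x_4) = 12.167000, coefficient = 2
x_5 = 2.7500, f(x_5) = 20.796875, coefficient = 1

I ≈ (0.450000/2) × 65.121875 = 14.652422
Exact value: 14.282227
Error: 0.370195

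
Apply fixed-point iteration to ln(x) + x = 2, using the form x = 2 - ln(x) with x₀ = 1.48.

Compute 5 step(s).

Equation: ln(x) + x = 2
Fixed-point form: x = 2 - ln(x)
x₀ = 1.48

x_1 = g(1.480000) = 1.607958
x_2 = g(1.607958) = 1.525035
x_3 = g(1.525035) = 1.577983
x_4 = g(1.577983) = 1.543853
x_5 = g(1.543853) = 1.565719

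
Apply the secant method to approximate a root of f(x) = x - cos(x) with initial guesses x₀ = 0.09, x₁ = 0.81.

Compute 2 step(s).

f(x) = x - cos(x)
x₀ = 0.09, x₁ = 0.81

Secant formula: x_{n+1} = x_n - f(x_n)(x_n - x_{n-1})/(f(x_n) - f(x_{n-1}))

Iteration 1:
  f(0.090000) = -0.905953
  f(0.810000) = 0.120502
  x_2 = 0.810000 - 0.120502×(0.810000 - 0.090000)/(0.120502 - (-0.905953))
       = 0.725475
Iteration 2:
  f(0.810000) = 0.120502
  f(0.725475) = -0.022709
  x_3 = 0.725475 - (-0.022709)×(0.725475 - 0.810000)/(-0.022709 - 0.120502)
       = 0.738878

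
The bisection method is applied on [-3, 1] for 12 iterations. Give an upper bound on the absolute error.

Bisection error bound: |error| ≤ (b-a)/2^n
|error| ≤ (1 - (-3))/2^12 = 4/2^12
|error| ≤ 0.0009765625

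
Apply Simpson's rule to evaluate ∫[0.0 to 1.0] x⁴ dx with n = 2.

f(x) = x⁴
a = 0.0, b = 1.0, n = 2
h = (b - a)/n = 0.500000

Simpson's rule: (h/3)[f(x₀) + 4f(x₁) + 2f(x₂) + ... + f(xₙ)]

x_0 = 0.0000, f(x_0) = 0.000000, coefficient = 1
x_1 = 0.5000, f(x_1) = 0.062500, coefficient = 4
x_2 = 1.0000, f(x_2) = 1.000000, coefficient = 1

I ≈ (0.500000/3) × 1.250000 = 0.208333
Exact value: 0.200000
Error: 0.008333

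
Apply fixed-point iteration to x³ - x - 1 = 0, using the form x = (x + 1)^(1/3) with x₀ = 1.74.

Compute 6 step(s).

Equation: x³ - x - 1 = 0
Fixed-point form: x = (x + 1)^(1/3)
x₀ = 1.74

x_1 = g(1.740000) = 1.399319
x_2 = g(1.399319) = 1.338739
x_3 = g(1.338739) = 1.327376
x_4 = g(1.327376) = 1.325223
x_5 = g(1.325223) = 1.324814
x_6 = g(1.324814) = 1.324736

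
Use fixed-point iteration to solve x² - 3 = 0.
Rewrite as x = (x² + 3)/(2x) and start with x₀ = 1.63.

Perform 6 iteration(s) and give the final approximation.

Equation: x² - 3 = 0
Fixed-point form: x = (x² + 3)/(2x)
x₀ = 1.63

x_1 = g(1.630000) = 1.735245
x_2 = g(1.735245) = 1.732054
x_3 = g(1.732054) = 1.732051
x_4 = g(1.732051) = 1.732051
x_5 = g(1.732051) = 1.732051
x_6 = g(1.732051) = 1.732051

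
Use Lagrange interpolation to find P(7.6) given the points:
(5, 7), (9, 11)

Lagrange interpolation formula:
P(x) = Σ yᵢ × Lᵢ(x)
where Lᵢ(x) = Π_{j≠i} (x - xⱼ)/(xᵢ - xⱼ)

L_0(7.6) = (7.6 - 9)/(5 - 9) = 0.350000
L_1(7.6) = (7.6 - 5)/(9 - 5) = 0.650000

P(7.6) = 7×L_0(7.6) + 11×L_1(7.6)
P(7.6) = 9.600000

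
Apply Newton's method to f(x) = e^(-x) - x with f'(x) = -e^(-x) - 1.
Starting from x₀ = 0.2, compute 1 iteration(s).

f(x) = e^(-x) - x
f'(x) = -e^(-x) - 1
x₀ = 0.2

Newton-Raphson formula: x_{n+1} = x_n - f(x_n)/f'(x_n)

Iteration 1:
  f(0.200000) = 0.618731
  f'(0.200000) = -1.818731
  x_1 = 0.200000 - 0.618731/(-1.818731) = 0.540199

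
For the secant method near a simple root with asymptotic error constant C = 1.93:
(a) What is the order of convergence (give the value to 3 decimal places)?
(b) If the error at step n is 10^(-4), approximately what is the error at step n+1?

(a) Secant method has superlinear convergence with order φ = (1+√5)/2 ≈ 1.618.
    This means |e_{n+1}| ≈ C|e_n|^1.618.

(b) With |e_n| = 10^(-4) and C = 1.93:
    |e_{n+1}| ≈ 1.93 × (10^(-4))^1.618 = 1.93 × 10^(-6.47)

(a) ≈ 1.618 (golden ratio); (b) |e_{n+1}| ≈ 6.508e-07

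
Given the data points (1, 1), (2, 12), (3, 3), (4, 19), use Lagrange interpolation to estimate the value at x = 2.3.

Lagrange interpolation formula:
P(x) = Σ yᵢ × Lᵢ(x)
where Lᵢ(x) = Π_{j≠i} (x - xⱼ)/(xᵢ - xⱼ)

L_0(2.3) = (2.3 - 2)/(1 - 2) × (2.3 - 3)/(1 - 3) × (2.3 - 4)/(1 - 4) = -0.059500
L_1(2.3) = (2.3 - 1)/(2 - 1) × (2.3 - 3)/(2 - 3) × (2.3 - 4)/(2 - 4) = 0.773500
L_2(2.3) = (2.3 - 1)/(3 - 1) × (2.3 - 2)/(3 - 2) × (2.3 - 4)/(3 - 4) = 0.331500
L_3(2.3) = (2.3 - 1)/(4 - 1) × (2.3 - 2)/(4 - 2) × (2.3 - 3)/(4 - 3) = -0.045500

P(2.3) = 1×L_0(2.3) + 12×L_1(2.3) + 3×L_2(2.3) + 19×L_3(2.3)
P(2.3) = 9.352500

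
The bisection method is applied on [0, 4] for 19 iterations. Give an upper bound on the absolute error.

Bisection error bound: |error| ≤ (b-a)/2^n
|error| ≤ (4 - 0)/2^19 = 4/2^19
|error| ≤ 0.0000076294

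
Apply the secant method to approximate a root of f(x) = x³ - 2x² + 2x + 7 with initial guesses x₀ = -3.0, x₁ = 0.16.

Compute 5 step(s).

f(x) = x³ - 2x² + 2x + 7
x₀ = -3.0, x₁ = 0.16

Secant formula: x_{n+1} = x_n - f(x_n)(x_n - x_{n-1})/(f(x_n) - f(x_{n-1}))

Iteration 1:
  f(-3.000000) = -44.000000
  f(0.160000) = 7.272896
  x_2 = 0.160000 - 7.272896×(0.160000 - (-3.000000))/(7.272896 - (-44.000000))
       = -0.288236
Iteration 2:
  f(0.160000) = 7.272896
  f(-0.288236) = 6.233422
  x_3 = -0.288236 - 6.233422×(-0.288236 - 0.160000)/(6.233422 - 7.272896)
       = -2.976175
Iteration 3:
  f(-0.288236) = 6.233422
  f(-2.976175) = -43.029401
  x_4 = -2.976175 - (-43.029401)×(-2.976175 - (-0.288236))/(-43.029401 - 6.233422)
       = -0.628352
Iteration 4:
  f(-2.976175) = -43.029401
  f(-0.628352) = 4.705556
  x_5 = -0.628352 - 4.705556×(-0.628352 - (-2.976175))/(4.705556 - (-43.029401))
       = -0.859792
Iteration 5:
  f(-0.628352) = 4.705556
  f(-0.859792) = 3.166335
  x_6 = -0.859792 - 3.166335×(-0.859792 - (-0.628352))/(3.166335 - 4.705556)
       = -1.335889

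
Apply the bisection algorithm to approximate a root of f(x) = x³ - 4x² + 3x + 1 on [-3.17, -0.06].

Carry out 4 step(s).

f(x) = x³ - 4x² + 3x + 1
Initial interval: [-3.17, -0.06]

Iteration 1:
  c_1 = (-3.170000 + (-0.060000))/2 = -1.615000
  f(c_1) = f(-1.615000) = -18.490183
  f(a) × f(c) ≥ 0, new interval: [-1.615000, -0.060000]
Iteration 2:
  c_2 = (-1.615000 + (-0.060000))/2 = -0.837500
  f(c_2) = f(-0.837500) = -4.905553
  f(a) × f(c) ≥ 0, new interval: [-0.837500, -0.060000]
Iteration 3:
  c_3 = (-0.837500 + (-0.060000))/2 = -0.448750
  f(c_3) = f(-0.448750) = -1.242124
  f(a) × f(c) ≥ 0, new interval: [-0.448750, -0.060000]
Iteration 4:
  c_4 = (-0.448750 + (-0.060000))/2 = -0.254375
  f(c_4) = f(-0.254375) = -0.038411
  f(a) × f(c) ≥ 0, new interval: [-0.254375, -0.060000]

After 4 iteration(s), the approximation is c_4 = -0.254375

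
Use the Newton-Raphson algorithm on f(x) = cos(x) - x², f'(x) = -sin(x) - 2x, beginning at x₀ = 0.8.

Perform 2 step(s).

f(x) = cos(x) - x²
f'(x) = -sin(x) - 2x
x₀ = 0.8

Newton-Raphson formula: x_{n+1} = x_n - f(x_n)/f'(x_n)

Iteration 1:
  f(0.800000) = 0.056707
  f'(0.800000) = -2.317356
  x_1 = 0.800000 - 0.056707/(-2.317356) = 0.824470
Iteration 2:
  f(0.824470) = -0.000806
  f'(0.824470) = -2.383129
  x_2 = 0.824470 - (-0.000806)/(-2.383129) = 0.824132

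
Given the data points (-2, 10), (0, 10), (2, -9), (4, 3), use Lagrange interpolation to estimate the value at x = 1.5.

Lagrange interpolation formula:
P(x) = Σ yᵢ × Lᵢ(x)
where Lᵢ(x) = Π_{j≠i} (x - xⱼ)/(xᵢ - xⱼ)

L_0(1.5) = (1.5 - 0)/(-2 - 0) × (1.5 - 2)/(-2 - 2) × (1.5 - 4)/(-2 - 4) = -0.039062
L_1(1.5) = (1.5 - (-2))/(0 - (-2)) × (1.5 - 2)/(0 - 2) × (1.5 - 4)/(0 - 4) = 0.273438
L_2(1.5) = (1.5 - (-2))/(2 - (-2)) × (1.5 - 0)/(2 - 0) × (1.5 - 4)/(2 - 4) = 0.820312
L_3(1.5) = (1.5 - (-2))/(4 - (-2)) × (1.5 - 0)/(4 - 0) × (1.5 - 2)/(4 - 2) = -0.054688

P(1.5) = 10×L_0(1.5) + 10×L_1(1.5) + (-9)×L_2(1.5) + 3×L_3(1.5)
P(1.5) = -5.203125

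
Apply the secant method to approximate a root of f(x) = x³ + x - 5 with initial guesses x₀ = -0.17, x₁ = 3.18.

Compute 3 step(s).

f(x) = x³ + x - 5
x₀ = -0.17, x₁ = 3.18

Secant formula: x_{n+1} = x_n - f(x_n)(x_n - x_{n-1})/(f(x_n) - f(x_{n-1}))

Iteration 1:
  f(-0.170000) = -5.174913
  f(3.180000) = 30.337432
  x_2 = 3.180000 - 30.337432×(3.180000 - (-0.170000))/(30.337432 - (-5.174913))
       = 0.318167
Iteration 2:
  f(3.180000) = 30.337432
  f(0.318167) = -4.649625
  x_3 = 0.318167 - (-4.649625)×(0.318167 - 3.180000)/(-4.649625 - 30.337432)
       = 0.698492
Iteration 3:
  f(0.318167) = -4.649625
  f(0.698492) = -3.960720
  x_4 = 0.698492 - (-3.960720)×(0.698492 - 0.318167)/(-3.960720 - (-4.649625))
       = 2.885094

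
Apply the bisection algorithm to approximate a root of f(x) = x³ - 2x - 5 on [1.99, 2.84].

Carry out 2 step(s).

f(x) = x³ - 2x - 5
Initial interval: [1.99, 2.84]

Iteration 1:
  c_1 = (1.990000 + 2.840000)/2 = 2.415000
  f(c_1) = f(2.415000) = 4.254823
  f(a) × f(c) < 0, new interval: [1.990000, 2.415000]
Iteration 2:
  c_2 = (1.990000 + 2.415000)/2 = 2.202500
  f(c_2) = f(2.202500) = 1.279341
  f(a) × f(c) < 0, new interval: [1.990000, 2.202500]

After 2 iteration(s), the approximation is c_2 = 2.202500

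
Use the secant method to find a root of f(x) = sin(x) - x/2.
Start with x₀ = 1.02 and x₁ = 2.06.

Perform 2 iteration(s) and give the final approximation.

f(x) = sin(x) - x/2
x₀ = 1.02, x₁ = 2.06

Secant formula: x_{n+1} = x_n - f(x_n)(x_n - x_{n-1})/(f(x_n) - f(x_{n-1}))

Iteration 1:
  f(1.020000) = 0.342108
  f(2.060000) = -0.147293
  x_2 = 2.060000 - (-0.147293)×(2.060000 - 1.020000)/(-0.147293 - 0.342108)
       = 1.746996
Iteration 2:
  f(2.060000) = -0.147293
  f(1.746996) = 0.111019
  x_3 = 1.746996 - 0.111019×(1.746996 - 2.060000)/(0.111019 - (-0.147293))
       = 1.881521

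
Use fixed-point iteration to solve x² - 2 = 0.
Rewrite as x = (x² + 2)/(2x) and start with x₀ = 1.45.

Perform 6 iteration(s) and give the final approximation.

Equation: x² - 2 = 0
Fixed-point form: x = (x² + 2)/(2x)
x₀ = 1.45

x_1 = g(1.450000) = 1.414655
x_2 = g(1.414655) = 1.414214
x_3 = g(1.414214) = 1.414214
x_4 = g(1.414214) = 1.414214
x_5 = g(1.414214) = 1.414214
x_6 = g(1.414214) = 1.414214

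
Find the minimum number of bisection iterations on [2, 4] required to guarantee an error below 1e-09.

We need (b-a)/2^n ≤ 1e-09
(4 - 2)/2^n ≤ 1e-09
2/2^n ≤ 1e-09
2^n ≥ 2000000000
n ≥ log₂(2000000000) = 30.90
n ≥ 31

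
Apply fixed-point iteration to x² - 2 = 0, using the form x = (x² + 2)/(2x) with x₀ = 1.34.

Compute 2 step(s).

Equation: x² - 2 = 0
Fixed-point form: x = (x² + 2)/(2x)
x₀ = 1.34

x_1 = g(1.340000) = 1.416269
x_2 = g(1.416269) = 1.414215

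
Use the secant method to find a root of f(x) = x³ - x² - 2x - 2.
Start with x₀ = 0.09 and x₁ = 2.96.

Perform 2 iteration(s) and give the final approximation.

f(x) = x³ - x² - 2x - 2
x₀ = 0.09, x₁ = 2.96

Secant formula: x_{n+1} = x_n - f(x_n)(x_n - x_{n-1})/(f(x_n) - f(x_{n-1}))

Iteration 1:
  f(0.090000) = -2.187371
  f(2.960000) = 9.252736
  x_2 = 2.960000 - 9.252736×(2.960000 - 0.090000)/(9.252736 - (-2.187371))
       = 0.638750
Iteration 2:
  f(2.960000) = 9.252736
  f(0.638750) = -3.424890
  x_3 = 0.638750 - (-3.424890)×(0.638750 - 2.960000)/(-3.424890 - 9.252736)
       = 1.265841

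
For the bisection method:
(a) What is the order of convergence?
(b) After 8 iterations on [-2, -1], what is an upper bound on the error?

(a) Bisection has linear (order 1) convergence; the error is halved each step.

(b) Error bound = (b-a)/2^n = (-1 - (-2))/2^{8}
    = 1/2^{8}

(a) 1 (linear); (b) error ≤ 3.91e-03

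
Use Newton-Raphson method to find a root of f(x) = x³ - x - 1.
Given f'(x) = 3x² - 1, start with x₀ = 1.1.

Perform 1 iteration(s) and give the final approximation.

f(x) = x³ - x - 1
f'(x) = 3x² - 1
x₀ = 1.1

Newton-Raphson formula: x_{n+1} = x_n - f(x_n)/f'(x_n)

Iteration 1:
  f(1.100000) = -0.769000
  f'(1.100000) = 2.630000
  x_1 = 1.100000 - (-0.769000)/2.630000 = 1.392395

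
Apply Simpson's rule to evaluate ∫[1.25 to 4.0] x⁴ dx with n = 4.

f(x) = x⁴
a = 1.25, b = 4.0, n = 4
h = (b - a)/n = 0.687500

Simpson's rule: (h/3)[f(x₀) + 4f(x₁) + 2f(x₂) + ... + f(xₙ)]

x_0 = 1.2500, f(x_0) = 2.441406, coefficient = 1
x_1 = 1.9375, f(x_1) = 14.091812, coefficient = 4
x_2 = 2.6250, f(x_2) = 47.480713, coefficient = 2
x_3 = 3.3125, f(x_3) = 120.399185, coefficient = 4
x_4 = 4.0000, f(x_4) = 256.000000, coefficient = 1

I ≈ (0.687500/3) × 891.366821 = 204.271563
Exact value: 204.189648
Error: 0.081915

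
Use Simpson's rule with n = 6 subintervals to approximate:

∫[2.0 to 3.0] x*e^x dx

f(x) = x*e^x
a = 2.0, b = 3.0, n = 6
h = (b - a)/n = 0.166667

Simpson's rule: (h/3)[f(x₀) + 4f(x₁) + 2f(x₂) + ... + f(xₙ)]

x_0 = 2.0000, f(x_0) = 14.778112, coefficient = 1
x_1 = 2.1667, f(x_1) = 18.913133, coefficient = 4
x_2 = 2.3333, f(x_2) = 24.061937, coefficient = 2
x_3 = 2.5000, f(x_3) = 30.456235, coefficient = 4
x_4 = 2.6667, f(x_4) = 38.378443, coefficient = 2
x_5 = 2.8333, f(x_5) = 48.172446, coefficient = 4
x_6 = 3.0000, f(x_6) = 60.256611, coefficient = 1

I ≈ (0.166667/3) × 590.082740 = 32.782374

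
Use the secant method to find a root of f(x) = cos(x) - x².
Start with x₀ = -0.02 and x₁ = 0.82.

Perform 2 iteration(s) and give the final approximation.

f(x) = cos(x) - x²
x₀ = -0.02, x₁ = 0.82

Secant formula: x_{n+1} = x_n - f(x_n)(x_n - x_{n-1})/(f(x_n) - f(x_{n-1}))

Iteration 1:
  f(-0.020000) = 0.999400
  f(0.820000) = 0.009821
  x_2 = 0.820000 - 0.009821×(0.820000 - (-0.020000))/(0.009821 - 0.999400)
       = 0.828337
Iteration 2:
  f(0.820000) = 0.009821
  f(0.828337) = -0.010039
  x_3 = 0.828337 - (-0.010039)×(0.828337 - 0.820000)/(-0.010039 - 0.009821)
       = 0.824123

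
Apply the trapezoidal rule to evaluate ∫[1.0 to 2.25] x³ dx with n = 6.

f(x) = x³
a = 1.0, b = 2.25, n = 6
h = (b - a)/n = 0.208333

Trapezoidal rule: (h/2)[f(x₀) + 2f(x₁) + 2f(x₂) + ... + f(xₙ)]

x_0 = 1.0000, f(x_0) = 1.000000, coefficient = 1
x_1 = 1.2083, f(x_1) = 1.764251, coefficient = 2
x_2 = 1.4167, f(x_2) = 2.843171, coefficient = 2
x_3 = 1.6250, f(x_3) = 4.291016, coefficient = 2
x_4 = 1.8333, f(x_4) = 6.162037, coefficient = 2
x_5 = 2.0417, f(x_5) = 8.510489, coefficient = 2
x_6 = 2.2500, f(x_6) = 11.390625, coefficient = 1

I ≈ (0.208333/2) × 59.532552 = 6.201308
Exact value: 6.157227
Error: 0.044081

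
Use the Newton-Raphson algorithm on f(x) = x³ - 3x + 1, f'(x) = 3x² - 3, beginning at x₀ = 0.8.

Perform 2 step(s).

f(x) = x³ - 3x + 1
f'(x) = 3x² - 3
x₀ = 0.8

Newton-Raphson formula: x_{n+1} = x_n - f(x_n)/f'(x_n)

Iteration 1:
  f(0.800000) = -0.888000
  f'(0.800000) = -1.080000
  x_1 = 0.800000 - (-0.888000)/(-1.080000) = -0.022222
Iteration 2:
  f(-0.022222) = 1.066656
  f'(-0.022222) = -2.998519
  x_2 = -0.022222 - 1.066656/(-2.998519) = 0.333505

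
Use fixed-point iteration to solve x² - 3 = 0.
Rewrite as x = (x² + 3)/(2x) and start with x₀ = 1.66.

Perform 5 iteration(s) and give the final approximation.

Equation: x² - 3 = 0
Fixed-point form: x = (x² + 3)/(2x)
x₀ = 1.66

x_1 = g(1.660000) = 1.733614
x_2 = g(1.733614) = 1.732052
x_3 = g(1.732052) = 1.732051
x_4 = g(1.732051) = 1.732051
x_5 = g(1.732051) = 1.732051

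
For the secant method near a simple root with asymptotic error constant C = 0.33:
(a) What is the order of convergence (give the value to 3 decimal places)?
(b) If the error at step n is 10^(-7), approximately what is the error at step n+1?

(a) Secant method has superlinear convergence with order φ = (1+√5)/2 ≈ 1.618.
    This means |e_{n+1}| ≈ C|e_n|^1.618.

(b) With |e_n| = 10^(-7) and C = 0.33:
    |e_{n+1}| ≈ 0.33 × (10^(-7))^1.618 = 0.33 × 10^(-11.33)

(a) ≈ 1.618 (golden ratio); (b) |e_{n+1}| ≈ 1.557e-12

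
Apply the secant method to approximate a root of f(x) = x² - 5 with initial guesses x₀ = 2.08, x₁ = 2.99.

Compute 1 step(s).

f(x) = x² - 5
x₀ = 2.08, x₁ = 2.99

Secant formula: x_{n+1} = x_n - f(x_n)(x_n - x_{n-1})/(f(x_n) - f(x_{n-1}))

Iteration 1:
  f(2.080000) = -0.673600
  f(2.990000) = 3.940100
  x_2 = 2.990000 - 3.940100×(2.990000 - 2.080000)/(3.940100 - (-0.673600))
       = 2.212860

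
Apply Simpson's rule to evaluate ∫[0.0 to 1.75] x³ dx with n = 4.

f(x) = x³
a = 0.0, b = 1.75, n = 4
h = (b - a)/n = 0.437500

Simpson's rule: (h/3)[f(x₀) + 4f(x₁) + 2f(x₂) + ... + f(xₙ)]

x_0 = 0.0000, f(x_0) = 0.000000, coefficient = 1
x_1 = 0.4375, f(x_1) = 0.083740, coefficient = 4
x_2 = 0.8750, f(x_2) = 0.669922, coefficient = 2
x_3 = 1.3125, f(x_3) = 2.260986, coefficient = 4
x_4 = 1.7500, f(x_4) = 5.359375, coefficient = 1

I ≈ (0.437500/3) × 16.078125 = 2.344727
Exact value: 2.344727
Error: 0.000000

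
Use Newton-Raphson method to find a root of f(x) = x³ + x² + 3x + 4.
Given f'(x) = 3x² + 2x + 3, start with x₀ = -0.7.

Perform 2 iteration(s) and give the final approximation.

f(x) = x³ + x² + 3x + 4
f'(x) = 3x² + 2x + 3
x₀ = -0.7

Newton-Raphson formula: x_{n+1} = x_n - f(x_n)/f'(x_n)

Iteration 1:
  f(-0.700000) = 2.047000
  f'(-0.700000) = 3.070000
  x_1 = -0.700000 - 2.047000/3.070000 = -1.366775
Iteration 2:
  f(-1.366775) = -0.785489
  f'(-1.366775) = 5.870673
  x_2 = -1.366775 - (-0.785489)/5.870673 = -1.232976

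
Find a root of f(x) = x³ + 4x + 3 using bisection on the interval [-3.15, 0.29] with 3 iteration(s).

f(x) = x³ + 4x + 3
Initial interval: [-3.15, 0.29]

Iteration 1:
  c_1 = (-3.150000 + 0.290000)/2 = -1.430000
  f(c_1) = f(-1.430000) = -5.644207
  f(a) × f(c) ≥ 0, new interval: [-1.430000, 0.290000]
Iteration 2:
  c_2 = (-1.430000 + 0.290000)/2 = -0.570000
  f(c_2) = f(-0.570000) = 0.534807
  f(a) × f(c) < 0, new interval: [-1.430000, -0.570000]
Iteration 3:
  c_3 = (-1.430000 + (-0.570000))/2 = -1.000000
  f(c_3) = f(-1.000000) = -2.000000
  f(a) × f(c) ≥ 0, new interval: [-1.000000, -0.570000]

After 3 iteration(s), the approximation is c_3 = -1.000000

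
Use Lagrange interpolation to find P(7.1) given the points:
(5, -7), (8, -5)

Lagrange interpolation formula:
P(x) = Σ yᵢ × Lᵢ(x)
where Lᵢ(x) = Π_{j≠i} (x - xⱼ)/(xᵢ - xⱼ)

L_0(7.1) = (7.1 - 8)/(5 - 8) = 0.300000
L_1(7.1) = (7.1 - 5)/(8 - 5) = 0.700000

P(7.1) = (-7)×L_0(7.1) + (-5)×L_1(7.1)
P(7.1) = -5.600000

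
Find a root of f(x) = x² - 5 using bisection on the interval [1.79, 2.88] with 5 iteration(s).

f(x) = x² - 5
Initial interval: [1.79, 2.88]

Iteration 1:
  c_1 = (1.790000 + 2.880000)/2 = 2.335000
  f(c_1) = f(2.335000) = 0.452225
  f(a) × f(c) < 0, new interval: [1.790000, 2.335000]
Iteration 2:
  c_2 = (1.790000 + 2.335000)/2 = 2.062500
  f(c_2) = f(2.062500) = -0.746094
  f(a) × f(c) ≥ 0, new interval: [2.062500, 2.335000]
Iteration 3:
  c_3 = (2.062500 + 2.335000)/2 = 2.198750
  f(c_3) = f(2.198750) = -0.165498
  f(a) × f(c) ≥ 0, new interval: [2.198750, 2.335000]
Iteration 4:
  c_4 = (2.198750 + 2.335000)/2 = 2.266875
  f(c_4) = f(2.266875) = 0.138722
  f(a) × f(c) < 0, new interval: [2.198750, 2.266875]
Iteration 5:
  c_5 = (2.198750 + 2.266875)/2 = 2.232812
  f(c_5) = f(2.232812) = -0.014548
  f(a) × f(c) ≥ 0, new interval: [2.232812, 2.266875]

After 5 iteration(s), the approximation is c_5 = 2.232812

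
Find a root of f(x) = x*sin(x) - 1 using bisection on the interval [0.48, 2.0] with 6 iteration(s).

f(x) = x*sin(x) - 1
Initial interval: [0.48, 2.0]

Iteration 1:
  c_1 = (0.480000 + 2.000000)/2 = 1.240000
  f(c_1) = f(1.240000) = 0.172772
  f(a) × f(c) < 0, new interval: [0.480000, 1.240000]
Iteration 2:
  c_2 = (0.480000 + 1.240000)/2 = 0.860000
  f(c_2) = f(0.860000) = -0.348255
  f(a) × f(c) ≥ 0, new interval: [0.860000, 1.240000]
Iteration 3:
  c_3 = (0.860000 + 1.240000)/2 = 1.050000
  f(c_3) = f(1.050000) = -0.089206
  f(a) × f(c) ≥ 0, new interval: [1.050000, 1.240000]
Iteration 4:
  c_4 = (1.050000 + 1.240000)/2 = 1.145000
  f(c_4) = f(1.145000) = 0.042763
  f(a) × f(c) < 0, new interval: [1.050000, 1.145000]
Iteration 5:
  c_5 = (1.050000 + 1.145000)/2 = 1.097500
  f(c_5) = f(1.097500) = -0.023148
  f(a) × f(c) ≥ 0, new interval: [1.097500, 1.145000]
Iteration 6:
  c_6 = (1.097500 + 1.145000)/2 = 1.121250
  f(c_6) = f(1.121250) = 0.009847
  f(a) × f(c) < 0, new interval: [1.097500, 1.121250]

After 6 iteration(s), the approximation is c_6 = 1.121250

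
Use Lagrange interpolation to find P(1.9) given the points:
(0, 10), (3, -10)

Lagrange interpolation formula:
P(x) = Σ yᵢ × Lᵢ(x)
where Lᵢ(x) = Π_{j≠i} (x - xⱼ)/(xᵢ - xⱼ)

L_0(1.9) = (1.9 - 3)/(0 - 3) = 0.366667
L_1(1.9) = (1.9 - 0)/(3 - 0) = 0.633333

P(1.9) = 10×L_0(1.9) + (-10)×L_1(1.9)
P(1.9) = -2.666667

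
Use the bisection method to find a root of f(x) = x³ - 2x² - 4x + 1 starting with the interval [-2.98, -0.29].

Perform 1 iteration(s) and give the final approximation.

f(x) = x³ - 2x² - 4x + 1
Initial interval: [-2.98, -0.29]

Iteration 1:
  c_1 = (-2.980000 + (-0.290000))/2 = -1.635000
  f(c_1) = f(-1.635000) = -2.177173
  f(a) × f(c) ≥ 0, new interval: [-1.635000, -0.290000]

After 1 iteration(s), the approximation is c_1 = -1.635000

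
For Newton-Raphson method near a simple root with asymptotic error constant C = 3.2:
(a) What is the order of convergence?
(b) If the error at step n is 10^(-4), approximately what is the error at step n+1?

(a) Newton-Raphson has quadratic (order 2) convergence near simple roots.
    This means |e_{n+1}| ≈ C|e_n|².

(b) With |e_n| = 10^(-4) and C = 3.2:
    |e_{n+1}| ≈ 3.2 × (10^(-4))² = 3.2 × 10^(-8)

(a) 2 (quadratic); (b) |e_{n+1}| ≈ 3.200e-08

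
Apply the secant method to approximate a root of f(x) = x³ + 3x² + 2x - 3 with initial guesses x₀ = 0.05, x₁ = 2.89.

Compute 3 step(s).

f(x) = x³ + 3x² + 2x - 3
x₀ = 0.05, x₁ = 2.89

Secant formula: x_{n+1} = x_n - f(x_n)(x_n - x_{n-1})/(f(x_n) - f(x_{n-1}))

Iteration 1:
  f(0.050000) = -2.892375
  f(2.890000) = 51.973869
  x_2 = 2.890000 - 51.973869×(2.890000 - 0.050000)/(51.973869 - (-2.892375))
       = 0.199716
Iteration 2:
  f(2.890000) = 51.973869
  f(0.199716) = -2.472943
  x_3 = 0.199716 - (-2.472943)×(0.199716 - 2.890000)/(-2.472943 - 51.973869)
       = 0.321907
Iteration 3:
  f(0.199716) = -2.472943
  f(0.321907) = -2.011956
  x_4 = 0.321907 - (-2.011956)×(0.321907 - 0.199716)/(-2.011956 - (-2.472943))
       = 0.855205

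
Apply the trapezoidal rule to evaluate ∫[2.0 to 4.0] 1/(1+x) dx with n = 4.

f(x) = 1/(1+x)
a = 2.0, b = 4.0, n = 4
h = (b - a)/n = 0.500000

Trapezoidal rule: (h/2)[f(x₀) + 2f(x₁) + 2f(x₂) + ... + f(xₙ)]

x_0 = 2.0000, f(x_0) = 0.333333, coefficient = 1
x_1 = 2.5000, f(x_1) = 0.285714, coefficient = 2
x_2 = 3.0000, f(x_2) = 0.250000, coefficient = 2
x_3 = 3.5000, f(x_3) = 0.222222, coefficient = 2
x_4 = 4.0000, f(x_4) = 0.200000, coefficient = 1

I ≈ (0.500000/2) × 2.049206 = 0.512302
Exact value: 0.510826
Error: 0.001476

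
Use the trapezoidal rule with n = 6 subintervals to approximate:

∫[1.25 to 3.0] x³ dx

f(x) = x³
a = 1.25, b = 3.0, n = 6
h = (b - a)/n = 0.291667

Trapezoidal rule: (h/2)[f(x₀) + 2f(x₁) + 2f(x₂) + ... + f(xₙ)]

x_0 = 1.2500, f(x_0) = 1.953125, coefficient = 1
x_1 = 1.5417, f(x_1) = 3.664135, coefficient = 2
x_2 = 1.8333, f(x_2) = 6.162037, coefficient = 2
x_3 = 2.1250, f(x_3) = 9.595703, coefficient = 2
x_4 = 2.4167, f(x_4) = 14.114005, coefficient = 2
x_5 = 2.7083, f(x_5) = 19.865813, coefficient = 2
x_6 = 3.0000, f(x_6) = 27.000000, coefficient = 1

I ≈ (0.291667/2) × 135.756510 = 19.797824
Exact value: 19.639648
Error: 0.158176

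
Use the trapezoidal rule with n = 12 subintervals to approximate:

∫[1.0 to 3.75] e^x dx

f(x) = e^x
a = 1.0, b = 3.75, n = 12
h = (b - a)/n = 0.229167

Trapezoidal rule: (h/2)[f(x₀) + 2f(x₁) + 2f(x₂) + ... + f(xₙ)]

x_0 = 1.0000, f(x_0) = 2.718282, coefficient = 1
x_1 = 1.2292, f(x_1) = 3.418380, coefficient = 2
x_2 = 1.4583, f(x_2) = 4.298789, coefficient = 2
x_3 = 1.6875, f(x_3) = 5.405949, coefficient = 2
x_4 = 1.9167, f(x_4) = 6.798260, coefficient = 2
x_5 = 2.1458, f(x_5) = 8.549163, coefficient = 2
x_6 = 2.3750, f(x_6) = 10.751013, coefficient = 2
x_7 = 2.6042, f(x_7) = 13.519954, coefficient = 2
x_8 = 2.8333, f(x_8) = 17.002040, coefficient = 2
x_9 = 3.0625, f(x_9) = 21.380943, coefficient = 2
x_10 = 3.2917, f(x_10) = 26.887639, coefficient = 2
x_11 = 3.5208, f(x_11) = 33.812594, coefficient = 2
x_12 = 3.7500, f(x_12) = 42.521082, coefficient = 1

I ≈ (0.229167/2) × 348.888809 = 39.976843
Exact value: 39.802800
Error: 0.174043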